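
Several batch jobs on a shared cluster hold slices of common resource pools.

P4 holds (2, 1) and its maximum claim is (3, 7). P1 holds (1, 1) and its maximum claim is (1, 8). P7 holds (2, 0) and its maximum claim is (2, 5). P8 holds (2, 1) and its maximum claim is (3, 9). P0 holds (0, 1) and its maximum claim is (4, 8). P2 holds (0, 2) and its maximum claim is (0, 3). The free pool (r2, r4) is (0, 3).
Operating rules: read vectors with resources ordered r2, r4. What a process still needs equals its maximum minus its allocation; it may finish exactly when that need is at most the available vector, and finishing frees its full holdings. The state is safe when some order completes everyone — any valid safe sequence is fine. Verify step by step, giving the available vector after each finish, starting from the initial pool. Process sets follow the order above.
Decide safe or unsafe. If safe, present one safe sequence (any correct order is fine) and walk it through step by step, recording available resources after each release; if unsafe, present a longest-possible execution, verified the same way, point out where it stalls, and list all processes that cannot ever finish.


UNSAFE.
Key observation: the pool after P2, P7 is (2, 5); every surviving request exceeds it in r4, so progress ends there.
The run P2, P7 cannot be extended any further. Step-by-step check:
  pool = (0, 3)
  run P2 (needs (0, 1), free (0, 3)); after release of (0, 2) the pool is (0, 5)
  run P7 (needs (0, 5), free (0, 5)); after release of (2, 0) the pool is (2, 5)
  blocked: P4 wants (1, 6), pool (2, 5) — not enough r4
  blocked: P1 wants (0, 7), pool (2, 5) — not enough r4
  blocked: P8 wants (1, 8), pool (2, 5) — not enough r4
  blocked: P0 wants (4, 7), pool (2, 5) — not enough r2 and r4
Permanently blocked: P4, P1, P8 and P0.


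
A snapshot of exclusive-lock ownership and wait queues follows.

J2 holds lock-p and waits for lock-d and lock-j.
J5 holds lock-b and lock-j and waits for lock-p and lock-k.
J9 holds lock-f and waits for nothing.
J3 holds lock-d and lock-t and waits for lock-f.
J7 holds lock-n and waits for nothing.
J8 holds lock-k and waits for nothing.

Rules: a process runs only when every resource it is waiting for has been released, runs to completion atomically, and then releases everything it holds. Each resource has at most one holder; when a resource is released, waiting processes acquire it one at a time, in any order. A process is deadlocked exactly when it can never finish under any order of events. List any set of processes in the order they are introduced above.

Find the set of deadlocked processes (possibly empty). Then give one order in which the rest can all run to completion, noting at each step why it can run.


Deadlocked: J2 and J5.
Key observation: the cycle J2 -> J5 -> J2 can never break — each member waits on the next; no other process is dragged down with it.
A valid finishing order for the others: J7, J9, J3, J8.
Walking it through:
  run J7 (it waits on nothing); releases lock-n
  run J9 (it waits on nothing); releases lock-f
  J3: everything it awaited (lock-f) is free; runs, freeing lock-d and lock-t
  run J8 (it waits on nothing); releases lock-k


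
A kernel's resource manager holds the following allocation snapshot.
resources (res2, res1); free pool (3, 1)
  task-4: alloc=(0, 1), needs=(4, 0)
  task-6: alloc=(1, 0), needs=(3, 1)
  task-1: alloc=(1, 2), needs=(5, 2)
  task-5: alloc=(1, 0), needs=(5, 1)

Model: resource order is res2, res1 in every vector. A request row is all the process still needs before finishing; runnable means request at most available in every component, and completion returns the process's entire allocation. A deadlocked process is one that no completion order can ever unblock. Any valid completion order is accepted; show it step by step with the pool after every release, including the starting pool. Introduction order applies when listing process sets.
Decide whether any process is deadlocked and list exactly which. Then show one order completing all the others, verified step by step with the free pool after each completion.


The deadlocked set is task-1 and task-5.
Key observation: the wall is res2: completing task-6, task-4 brings the pool only to (4, 2), and all the rest need more.
One completion order for the rest: task-6, task-4. Step-by-step check:
  pool = (3, 1)
  task-6 needs (3, 1) <= (3, 1) -> finishes; pool += (1, 0) = (4, 1)
  task-4 needs (4, 0) <= (4, 1) -> finishes; pool += (0, 1) = (4, 2)
None of the blocked processes ever fits:
  blocked: task-1 wants (5, 2), pool (4, 2) — not enough res2
  blocked: task-5 wants (5, 1), pool (4, 2) — not enough res2


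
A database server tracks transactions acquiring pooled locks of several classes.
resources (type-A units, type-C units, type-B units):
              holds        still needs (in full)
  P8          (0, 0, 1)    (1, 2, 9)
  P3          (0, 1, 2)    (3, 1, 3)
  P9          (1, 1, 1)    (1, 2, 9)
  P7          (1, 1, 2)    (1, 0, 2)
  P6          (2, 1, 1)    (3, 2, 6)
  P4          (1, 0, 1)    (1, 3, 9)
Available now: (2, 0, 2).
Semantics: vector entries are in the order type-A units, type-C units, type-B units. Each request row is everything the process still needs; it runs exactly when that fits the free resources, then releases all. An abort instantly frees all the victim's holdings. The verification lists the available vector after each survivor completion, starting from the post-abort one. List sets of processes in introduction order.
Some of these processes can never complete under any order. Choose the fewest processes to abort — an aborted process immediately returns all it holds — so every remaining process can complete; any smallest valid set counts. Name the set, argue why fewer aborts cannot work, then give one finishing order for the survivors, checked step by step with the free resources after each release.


Minimum abort set: P8 and P4.
Key observation: aborting P8 and P4 returns (1, 0, 2), and P9 — hopeless before — runs at step 4 with the returned capacity in the pool.
Why nothing smaller works — every single abort fails: P8 alone leaves P9 blocked (short on type-B units); P3 alone leaves P8 blocked (short on type-B units); P9 alone leaves P8 blocked (short on type-B units); P7 alone leaves P8 blocked (short on type-B units); P6 alone leaves P8 blocked (short on type-B units); P4 alone leaves P8 blocked (short on type-B units).
One survivor order: P7, P3, P6, P9. Walking it through (post-abort pool first):
  pool = (3, 0, 4)
  P7: need (1, 0, 2) fits (3, 0, 4); releases (1, 1, 2), pool now (4, 1, 6)
  P3: need (3, 1, 3) fits (4, 1, 6); releases (0, 1, 2), pool now (4, 2, 8)
  P6: need (3, 2, 6) fits (4, 2, 8); releases (2, 1, 1), pool now (6, 3, 9)
  P9: need (1, 2, 9) fits (6, 3, 9); releases (1, 1, 1), pool now (7, 4, 10)


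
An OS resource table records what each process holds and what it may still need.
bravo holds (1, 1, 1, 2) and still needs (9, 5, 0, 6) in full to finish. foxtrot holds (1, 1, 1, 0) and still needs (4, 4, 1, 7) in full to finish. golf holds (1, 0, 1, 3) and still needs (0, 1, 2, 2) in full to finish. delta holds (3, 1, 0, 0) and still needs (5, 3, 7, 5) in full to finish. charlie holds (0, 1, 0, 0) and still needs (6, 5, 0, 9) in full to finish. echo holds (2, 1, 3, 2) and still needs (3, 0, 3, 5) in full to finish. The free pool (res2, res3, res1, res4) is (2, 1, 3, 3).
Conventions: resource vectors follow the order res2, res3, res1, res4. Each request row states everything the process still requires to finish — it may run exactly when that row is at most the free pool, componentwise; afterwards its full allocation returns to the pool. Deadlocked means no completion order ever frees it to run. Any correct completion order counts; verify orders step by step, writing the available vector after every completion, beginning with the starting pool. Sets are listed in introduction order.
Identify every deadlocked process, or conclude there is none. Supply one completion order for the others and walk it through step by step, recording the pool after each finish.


The deadlocked set is bravo, foxtrot, delta and charlie.
Key observation: the pool after golf, echo is (5, 2, 7, 8); every surviving request exceeds it in res3, so progress ends there.
A valid finishing order for the others: golf, echo. Step-by-step check:
  pool = (2, 1, 3, 3)
  run golf (needs (0, 1, 2, 2), free (2, 1, 3, 3)); after release of (1, 0, 1, 3) the pool is (3, 1, 4, 6)
  run echo (needs (3, 0, 3, 5), free (3, 1, 4, 6)); after release of (2, 1, 3, 2) the pool is (5, 2, 7, 8)
The blocked processes can never fit:
  bravo cannot run: need (9, 5, 0, 6) vs free (5, 2, 7, 8) (insufficient res2 and res3)
  foxtrot cannot run: need (4, 4, 1, 7) vs free (5, 2, 7, 8) (insufficient res3)
  delta cannot run: need (5, 3, 7, 5) vs free (5, 2, 7, 8) (insufficient res3)
  charlie cannot run: need (6, 5, 0, 9) vs free (5, 2, 7, 8) (insufficient res2, res3 and res4)


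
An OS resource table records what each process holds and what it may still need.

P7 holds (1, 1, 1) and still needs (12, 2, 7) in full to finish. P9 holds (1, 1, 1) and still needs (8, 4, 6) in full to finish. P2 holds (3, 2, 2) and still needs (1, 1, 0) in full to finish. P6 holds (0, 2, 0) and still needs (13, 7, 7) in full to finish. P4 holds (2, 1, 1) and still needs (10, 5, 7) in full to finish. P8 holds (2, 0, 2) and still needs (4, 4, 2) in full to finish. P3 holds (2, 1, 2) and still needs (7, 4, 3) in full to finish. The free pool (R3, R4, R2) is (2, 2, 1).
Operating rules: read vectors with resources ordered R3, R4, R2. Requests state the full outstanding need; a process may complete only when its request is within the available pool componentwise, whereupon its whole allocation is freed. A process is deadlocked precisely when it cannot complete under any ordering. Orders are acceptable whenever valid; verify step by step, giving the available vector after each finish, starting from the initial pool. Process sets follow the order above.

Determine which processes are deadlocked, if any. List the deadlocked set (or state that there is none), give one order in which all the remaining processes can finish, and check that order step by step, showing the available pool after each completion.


No process is deadlocked.
Key observation: beginning at P2, releases accumulate fast enough that every process eventually fits.
One completion order for the rest: P2, P8, P3, P9, P4, P7, P6. Step-by-step check:
  pool = (2, 2, 1)
  run P2 (needs (1, 1, 0), free (2, 2, 1)); after release of (3, 2, 2) the pool is (5, 4, 3)
  run P8 (needs (4, 4, 2), free (5, 4, 3)); after release of (2, 0, 2) the pool is (7, 4, 5)
  run P3 (needs (7, 4, 3), free (7, 4, 5)); after release of (2, 1, 2) the pool is (9, 5, 7)
  run P9 (needs (8, 4, 6), free (9, 5, 7)); after release of (1, 1, 1) the pool is (10, 6, 8)
  run P4 (needs (10, 5, 7), free (10, 6, 8)); after release of (2, 1, 1) the pool is (12, 7, 9)
  run P7 (needs (12, 2, 7), free (12, 7, 9)); after release of (1, 1, 1) the pool is (13, 8, 10)
  run P6 (needs (13, 7, 7), free (13, 8, 10)); after release of (0, 2, 0) the pool is (13, 10, 10)


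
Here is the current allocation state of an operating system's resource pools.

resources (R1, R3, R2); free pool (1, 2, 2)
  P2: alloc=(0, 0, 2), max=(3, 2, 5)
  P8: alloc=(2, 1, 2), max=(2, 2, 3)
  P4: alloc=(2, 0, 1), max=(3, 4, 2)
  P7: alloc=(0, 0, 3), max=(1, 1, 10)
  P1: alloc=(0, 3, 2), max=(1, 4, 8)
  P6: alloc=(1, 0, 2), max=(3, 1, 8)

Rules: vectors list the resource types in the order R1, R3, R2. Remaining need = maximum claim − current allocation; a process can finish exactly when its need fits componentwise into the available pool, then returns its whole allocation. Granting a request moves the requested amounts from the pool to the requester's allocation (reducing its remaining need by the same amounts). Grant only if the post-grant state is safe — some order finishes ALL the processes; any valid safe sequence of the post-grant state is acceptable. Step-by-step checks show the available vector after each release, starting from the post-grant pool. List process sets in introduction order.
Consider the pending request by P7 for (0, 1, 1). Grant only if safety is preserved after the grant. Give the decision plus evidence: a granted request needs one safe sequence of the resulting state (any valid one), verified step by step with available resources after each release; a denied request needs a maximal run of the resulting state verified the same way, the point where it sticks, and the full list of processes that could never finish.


DENY: after the grant no complete ordering would exist.
Key observation: after P8, P2 the pool peaks at (3, 2, 5), and each blocked process is short somewhere: P4 on R3; P7 on R2; P1 on R2; P6 on R2.
On the post-grant state, P8, P2 is a maximal run — nothing extends it. Check, step by step:
  pool = (1, 1, 1)
  run P8 (needs (0, 1, 1), free (1, 1, 1)); after release of (2, 1, 2) the pool is (3, 2, 3)
  run P2 (needs (3, 2, 3), free (3, 2, 3)); after release of (0, 0, 2) the pool is (3, 2, 5)
  P4 still needs (1, 4, 1) but only (3, 2, 5) is free — short on R3
  P7 still needs (1, 0, 6) but only (3, 2, 5) is free — short on R2
  P1 still needs (1, 1, 6) but only (3, 2, 5) is free — short on R2
  P6 still needs (2, 1, 6) but only (3, 2, 5) is free — short on R2
Processes that could never finish after the grant: P4, P7, P1 and P6.


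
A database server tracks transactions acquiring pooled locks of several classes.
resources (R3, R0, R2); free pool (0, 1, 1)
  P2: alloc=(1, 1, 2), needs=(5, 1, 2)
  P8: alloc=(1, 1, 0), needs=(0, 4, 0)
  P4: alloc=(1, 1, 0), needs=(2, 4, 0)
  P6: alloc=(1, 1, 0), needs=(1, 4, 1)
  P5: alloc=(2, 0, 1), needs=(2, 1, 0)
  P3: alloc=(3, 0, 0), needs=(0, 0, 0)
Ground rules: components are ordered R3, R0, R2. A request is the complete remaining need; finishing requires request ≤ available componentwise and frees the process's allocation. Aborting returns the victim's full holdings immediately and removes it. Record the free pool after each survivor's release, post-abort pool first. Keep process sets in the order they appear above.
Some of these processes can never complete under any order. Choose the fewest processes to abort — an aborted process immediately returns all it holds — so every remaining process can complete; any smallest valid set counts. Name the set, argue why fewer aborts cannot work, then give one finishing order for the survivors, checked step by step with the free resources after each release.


The answer: abort P8 and P4.
Key observation: the returned (2, 2, 0) from P8 and P4 is what brings P6 — unrunnable before, under any order — into play at step 4.
No one abort is enough; case by case: P2 alone leaves P8 blocked (short on R0); P8 alone leaves P4 blocked (short on R0); P4 alone leaves P8 blocked (short on R0); P6 alone leaves P8 blocked (short on R0); P5 alone leaves P8 blocked (short on R0); P3 alone leaves P8 blocked (short on R0).
Survivors finish in the order: P5, P3, P2, P6. Step-by-step check (pool after the aborts first):
  pool = (2, 3, 1)
  P5: need (2, 1, 0) fits (2, 3, 1); releases (2, 0, 1), pool now (4, 3, 2)
  P3: need (0, 0, 0) fits (4, 3, 2); releases (3, 0, 0), pool now (7, 3, 2)
  P2: need (5, 1, 2) fits (7, 3, 2); releases (1, 1, 2), pool now (8, 4, 4)
  P6: need (1, 4, 1) fits (8, 4, 4); releases (1, 1, 0), pool now (9, 5, 4)


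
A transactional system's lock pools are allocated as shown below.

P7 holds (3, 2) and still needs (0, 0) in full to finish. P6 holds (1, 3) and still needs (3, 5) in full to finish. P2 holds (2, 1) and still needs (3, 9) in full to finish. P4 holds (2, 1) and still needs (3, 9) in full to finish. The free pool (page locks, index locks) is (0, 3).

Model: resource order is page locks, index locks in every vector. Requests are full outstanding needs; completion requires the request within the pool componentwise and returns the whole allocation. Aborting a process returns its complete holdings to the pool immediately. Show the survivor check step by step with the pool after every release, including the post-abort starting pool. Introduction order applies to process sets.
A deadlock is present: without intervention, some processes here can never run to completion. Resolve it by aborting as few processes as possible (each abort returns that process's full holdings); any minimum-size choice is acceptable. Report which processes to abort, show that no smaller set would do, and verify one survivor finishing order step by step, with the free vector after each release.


Abort P2.
Key observation: no ordering could ever have run P4 before the abort of P2; with (2, 1) back in the pool it fits at step 3.
Why nothing smaller works: aborting no one leaves the state deadlocked as given.
The survivors complete as P7, P6, P4. Step-by-step check (starting from the post-abort pool):
  pool = (2, 4)
  P7 needs (0, 0) <= (2, 4) -> finishes; pool += (3, 2) = (5, 6)
  P6 needs (3, 5) <= (5, 6) -> finishes; pool += (1, 3) = (6, 9)
  P4 needs (3, 9) <= (6, 9) -> finishes; pool += (2, 1) = (8, 10)


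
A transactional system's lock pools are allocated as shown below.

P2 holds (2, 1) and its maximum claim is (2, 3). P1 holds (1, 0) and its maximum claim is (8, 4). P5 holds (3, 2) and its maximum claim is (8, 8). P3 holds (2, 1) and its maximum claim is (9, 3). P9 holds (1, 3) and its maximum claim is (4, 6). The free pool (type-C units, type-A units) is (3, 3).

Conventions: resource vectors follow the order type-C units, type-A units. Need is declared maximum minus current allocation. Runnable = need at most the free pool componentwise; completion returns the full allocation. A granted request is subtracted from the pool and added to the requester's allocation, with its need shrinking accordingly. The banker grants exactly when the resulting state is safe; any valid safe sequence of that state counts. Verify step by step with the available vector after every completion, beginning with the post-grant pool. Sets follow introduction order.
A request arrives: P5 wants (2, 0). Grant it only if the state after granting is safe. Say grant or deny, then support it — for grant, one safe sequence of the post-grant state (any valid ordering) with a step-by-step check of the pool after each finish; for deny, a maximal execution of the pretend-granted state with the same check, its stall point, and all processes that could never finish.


GRANT — the state after the grant stays safe, e.g. via P2, P9, P5, P1, P3.
Key observation: even at the reduced pool (1, 3), P2 fits immediately, so safety survives the grant.
Check on the post-grant state, step by step:
  pool = (1, 3)
  run P2 (needs (0, 2), free (1, 3)); after release of (2, 1) the pool is (3, 4)
  run P9 (needs (3, 3), free (3, 4)); after release of (1, 3) the pool is (4, 7)
  run P5 (needs (3, 6), free (4, 7)); after release of (5, 2) the pool is (9, 9)
  run P1 (needs (7, 4), free (9, 9)); after release of (1, 0) the pool is (10, 9)
  run P3 (needs (7, 2), free (10, 9)); after release of (2, 1) the pool is (12, 10)


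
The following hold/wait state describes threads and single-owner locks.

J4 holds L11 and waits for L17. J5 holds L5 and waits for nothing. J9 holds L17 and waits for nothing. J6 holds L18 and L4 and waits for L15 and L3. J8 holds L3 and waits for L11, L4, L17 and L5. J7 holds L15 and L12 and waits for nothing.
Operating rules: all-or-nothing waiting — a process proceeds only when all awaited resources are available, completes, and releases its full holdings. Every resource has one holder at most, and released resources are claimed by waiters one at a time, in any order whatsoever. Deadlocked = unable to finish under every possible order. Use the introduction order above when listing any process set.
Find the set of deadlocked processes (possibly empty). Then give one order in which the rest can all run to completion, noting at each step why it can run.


Deadlocked set: J6 and J8.
Key observation: along J6 -> J8 -> J6, each member waits on what the next one holds — a deadlock; no other process is dragged down with it.
One completion order for the rest: J9, J7, J4, J5.
Walking it through:
  run J9 (it waits on nothing); releases L17
  run J7 (it waits on nothing); releases L15 and L12
  J4: everything it awaited (L17) is free; runs, freeing L11
  run J5 (it waits on nothing); releases L5


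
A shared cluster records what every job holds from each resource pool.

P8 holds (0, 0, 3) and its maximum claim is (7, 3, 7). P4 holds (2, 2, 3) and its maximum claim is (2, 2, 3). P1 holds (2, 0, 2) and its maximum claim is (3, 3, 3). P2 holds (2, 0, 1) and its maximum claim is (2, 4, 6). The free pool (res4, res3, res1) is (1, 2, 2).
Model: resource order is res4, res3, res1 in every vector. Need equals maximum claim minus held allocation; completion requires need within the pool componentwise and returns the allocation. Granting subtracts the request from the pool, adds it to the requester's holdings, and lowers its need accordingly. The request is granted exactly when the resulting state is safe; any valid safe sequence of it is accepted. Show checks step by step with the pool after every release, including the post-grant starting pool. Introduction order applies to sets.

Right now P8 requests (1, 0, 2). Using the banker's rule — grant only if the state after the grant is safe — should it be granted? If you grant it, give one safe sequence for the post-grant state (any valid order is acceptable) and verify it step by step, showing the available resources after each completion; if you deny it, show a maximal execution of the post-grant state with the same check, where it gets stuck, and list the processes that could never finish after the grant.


GRANT — the state after the grant stays safe, e.g. via P4, P1, P2, P8.
Key observation: after the grant the pool drops to (0, 2, 0), which still lets P4 finish first and unwind the rest.
Verifying the post-grant state step by step:
  pool = (0, 2, 0)
  P4: need (0, 0, 0) fits (0, 2, 0); releases (2, 2, 3), pool now (2, 4, 3)
  P1: need (1, 3, 1) fits (2, 4, 3); releases (2, 0, 2), pool now (4, 4, 5)
  P2: need (0, 4, 5) fits (4, 4, 5); releases (2, 0, 1), pool now (6, 4, 6)
  P8: need (6, 3, 2) fits (6, 4, 6); releases (1, 0, 5), pool now (7, 4, 11)


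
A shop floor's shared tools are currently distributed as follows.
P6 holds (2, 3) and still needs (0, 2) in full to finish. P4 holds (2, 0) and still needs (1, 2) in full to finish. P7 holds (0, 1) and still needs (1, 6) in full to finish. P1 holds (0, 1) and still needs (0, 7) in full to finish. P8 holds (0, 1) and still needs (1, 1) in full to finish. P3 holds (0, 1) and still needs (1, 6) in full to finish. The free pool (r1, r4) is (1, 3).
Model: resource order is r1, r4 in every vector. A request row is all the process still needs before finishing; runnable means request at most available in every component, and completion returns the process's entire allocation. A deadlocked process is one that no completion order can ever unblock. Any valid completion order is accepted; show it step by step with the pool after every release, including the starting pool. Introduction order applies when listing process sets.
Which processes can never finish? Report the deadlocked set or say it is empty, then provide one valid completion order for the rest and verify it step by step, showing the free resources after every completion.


No process is deadlocked.
Key observation: P6 leads a chain of completions in which each release enables another process.
The rest can finish in the order P6, P7, P1, P8, P3, P4. Verifying each step:
  pool = (1, 3)
  P6 needs (0, 2) <= (1, 3) -> finishes; pool += (2, 3) = (3, 6)
  P7 needs (1, 6) <= (3, 6) -> finishes; pool += (0, 1) = (3, 7)
  P1 needs (0, 7) <= (3, 7) -> finishes; pool += (0, 1) = (3, 8)
  P8 needs (1, 1) <= (3, 8) -> finishes; pool += (0, 1) = (3, 9)
  P3 needs (1, 6) <= (3, 9) -> finishes; pool += (0, 1) = (3, 10)
  P4 needs (1, 2) <= (3, 10) -> finishes; pool += (2, 0) = (5, 10)


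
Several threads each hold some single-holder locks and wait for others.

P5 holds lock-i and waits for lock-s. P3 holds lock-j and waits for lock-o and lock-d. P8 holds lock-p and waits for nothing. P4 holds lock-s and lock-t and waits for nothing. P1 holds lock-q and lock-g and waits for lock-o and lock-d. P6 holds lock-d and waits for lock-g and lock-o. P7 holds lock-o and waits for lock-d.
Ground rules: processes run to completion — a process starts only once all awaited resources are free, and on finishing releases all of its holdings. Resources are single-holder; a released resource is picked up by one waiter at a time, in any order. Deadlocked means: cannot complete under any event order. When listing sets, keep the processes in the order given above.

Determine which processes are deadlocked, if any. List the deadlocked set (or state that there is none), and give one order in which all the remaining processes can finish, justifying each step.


The deadlocked set is P3, P1, P6 and P7.
Key observation: along P6 -> P1 -> P6, each member waits on what the next one holds — a deadlock; P7 is caught in further circular waits and P3 waits into the deadlock from upstream.
One completion order for the rest: P8, P4, P5.
Check, step by step:
  P8: no waits; runs immediately, freeing lock-p
  P4: no waits; runs immediately, freeing lock-s and lock-t
  P5: everything it awaited (lock-s) is free; runs, freeing lock-i


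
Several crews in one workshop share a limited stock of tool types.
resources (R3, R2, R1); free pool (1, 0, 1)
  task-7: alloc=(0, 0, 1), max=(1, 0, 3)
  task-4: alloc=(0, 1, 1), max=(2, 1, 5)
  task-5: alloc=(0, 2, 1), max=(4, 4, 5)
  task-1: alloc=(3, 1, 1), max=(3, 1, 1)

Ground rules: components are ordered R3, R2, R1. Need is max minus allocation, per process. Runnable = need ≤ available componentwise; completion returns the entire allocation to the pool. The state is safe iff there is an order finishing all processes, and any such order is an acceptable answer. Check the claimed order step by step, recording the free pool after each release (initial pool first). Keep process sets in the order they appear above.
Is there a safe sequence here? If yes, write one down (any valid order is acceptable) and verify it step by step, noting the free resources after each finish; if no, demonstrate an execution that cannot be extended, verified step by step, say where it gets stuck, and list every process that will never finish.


UNSAFE — no complete ordering exists.
Key observation: no order helps: past task-1, task-7, the free pool tops out at (4, 1, 3), below what each blocked process needs in R1.
Going as far as possible: task-1, task-7; after that, nothing fits. Verifying each step:
  pool = (1, 0, 1)
  task-1: need (0, 0, 0) fits (1, 0, 1); releases (3, 1, 1), pool now (4, 1, 2)
  task-7: need (1, 0, 2) fits (4, 1, 2); releases (0, 0, 1), pool now (4, 1, 3)
  task-4 still needs (2, 0, 4) but only (4, 1, 3) is free — short on R1
  task-5 still needs (4, 2, 4) but only (4, 1, 3) is free — short on R2 and R1
Never able to finish: task-4 and task-5.


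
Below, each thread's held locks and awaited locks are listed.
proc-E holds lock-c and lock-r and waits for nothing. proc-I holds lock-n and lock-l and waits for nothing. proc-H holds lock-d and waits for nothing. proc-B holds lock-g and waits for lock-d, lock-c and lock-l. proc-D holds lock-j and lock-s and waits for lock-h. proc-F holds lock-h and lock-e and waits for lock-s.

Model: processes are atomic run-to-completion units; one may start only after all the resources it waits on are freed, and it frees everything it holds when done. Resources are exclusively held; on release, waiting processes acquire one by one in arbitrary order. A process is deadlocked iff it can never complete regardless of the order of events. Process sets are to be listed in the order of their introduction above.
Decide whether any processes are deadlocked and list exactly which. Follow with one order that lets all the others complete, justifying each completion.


The deadlocked set is proc-D and proc-F.
Key observation: nobody on the ring proc-D -> proc-F -> proc-D can start until another member finishes, which never happens; no other process is dragged down with it.
One completion order for the rest: proc-I, proc-E, proc-H, proc-B.
Walking it through:
  proc-I: no waits; runs immediately, freeing lock-n and lock-l
  proc-E: no waits; runs immediately, freeing lock-c and lock-r
  proc-H: no waits; runs immediately, freeing lock-d
  run proc-B (all its waits — lock-d, lock-c and lock-l — are resolved); releases lock-g


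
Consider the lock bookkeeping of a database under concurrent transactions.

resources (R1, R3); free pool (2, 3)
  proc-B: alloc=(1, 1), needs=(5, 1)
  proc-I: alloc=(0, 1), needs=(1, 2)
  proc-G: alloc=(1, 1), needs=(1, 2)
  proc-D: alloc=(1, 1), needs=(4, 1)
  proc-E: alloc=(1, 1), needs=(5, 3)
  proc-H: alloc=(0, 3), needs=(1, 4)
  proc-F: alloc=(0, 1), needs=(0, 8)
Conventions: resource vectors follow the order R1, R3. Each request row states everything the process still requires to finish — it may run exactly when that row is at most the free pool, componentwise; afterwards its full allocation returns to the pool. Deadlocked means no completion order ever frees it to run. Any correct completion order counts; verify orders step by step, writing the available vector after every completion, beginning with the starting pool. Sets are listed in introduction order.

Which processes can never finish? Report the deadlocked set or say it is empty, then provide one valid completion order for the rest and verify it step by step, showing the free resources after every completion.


Deadlocked: proc-B, proc-D and proc-E.
Key observation: proc-I, proc-H, proc-G, proc-F can finish, but then (3, 9) is all there is, and the blocked group's R1 demands exceed it.
The rest can finish in the order proc-I, proc-H, proc-G, proc-F. Check, step by step:
  pool = (2, 3)
  run proc-I (needs (1, 2), free (2, 3)); after release of (0, 1) the pool is (2, 4)
  run proc-H (needs (1, 4), free (2, 4)); after release of (0, 3) the pool is (2, 7)
  run proc-G (needs (1, 2), free (2, 7)); after release of (1, 1) the pool is (3, 8)
  run proc-F (needs (0, 8), free (3, 8)); after release of (0, 1) the pool is (3, 9)
The stuck group stays short no matter what:
  blocked: proc-B wants (5, 1), pool (3, 9) — not enough R1
  blocked: proc-D wants (4, 1), pool (3, 9) — not enough R1
  blocked: proc-E wants (5, 3), pool (3, 9) — not enough R1


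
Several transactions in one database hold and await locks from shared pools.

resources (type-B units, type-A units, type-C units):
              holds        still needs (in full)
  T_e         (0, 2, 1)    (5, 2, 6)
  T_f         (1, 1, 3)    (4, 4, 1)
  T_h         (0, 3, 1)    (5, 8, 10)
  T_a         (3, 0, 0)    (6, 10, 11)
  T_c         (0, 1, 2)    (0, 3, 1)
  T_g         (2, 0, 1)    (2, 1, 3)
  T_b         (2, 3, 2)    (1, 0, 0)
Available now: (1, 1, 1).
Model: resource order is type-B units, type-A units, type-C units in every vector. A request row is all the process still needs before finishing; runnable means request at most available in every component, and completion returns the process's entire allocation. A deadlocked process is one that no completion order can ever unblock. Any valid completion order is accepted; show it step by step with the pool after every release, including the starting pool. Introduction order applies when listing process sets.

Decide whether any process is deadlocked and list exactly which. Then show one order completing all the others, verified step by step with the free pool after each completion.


No process is deadlocked.
Key observation: no deadlock: T_b fits now, and the freed resources carry the rest through.
One completion order for the rest: T_b, T_g, T_f, T_c, T_e, T_h, T_a. Verifying each step:
  pool = (1, 1, 1)
  run T_b (needs (1, 0, 0), free (1, 1, 1)); after release of (2, 3, 2) the pool is (3, 4, 3)
  run T_g (needs (2, 1, 3), free (3, 4, 3)); after release of (2, 0, 1) the pool is (5, 4, 4)
  run T_f (needs (4, 4, 1), free (5, 4, 4)); after release of (1, 1, 3) the pool is (6, 5, 7)
  run T_c (needs (0, 3, 1), free (6, 5, 7)); after release of (0, 1, 2) the pool is (6, 6, 9)
  run T_e (needs (5, 2, 6), free (6, 6, 9)); after release of (0, 2, 1) the pool is (6, 8, 10)
  run T_h (needs (5, 8, 10), free (6, 8, 10)); after release of (0, 3, 1) the pool is (6, 11, 11)
  run T_a (needs (6, 10, 11), free (6, 11, 11)); after release of (3, 0, 0) the pool is (9, 11, 11)


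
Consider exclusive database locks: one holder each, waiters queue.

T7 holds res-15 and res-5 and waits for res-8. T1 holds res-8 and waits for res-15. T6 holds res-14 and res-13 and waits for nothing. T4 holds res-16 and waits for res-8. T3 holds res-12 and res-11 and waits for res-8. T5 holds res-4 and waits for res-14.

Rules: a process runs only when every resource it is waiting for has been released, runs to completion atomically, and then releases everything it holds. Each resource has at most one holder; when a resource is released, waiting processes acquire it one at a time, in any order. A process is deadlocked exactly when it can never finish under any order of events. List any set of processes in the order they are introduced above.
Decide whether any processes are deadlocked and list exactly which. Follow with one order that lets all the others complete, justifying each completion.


The deadlocked set is T7, T1, T4 and T3.
Key observation: T7 -> T1 -> T7 is a circular wait — nothing in it can go first; T4 and T3 wait into the deadlock from upstream.
A valid finishing order for the others: T6, T5.
Step-by-step check:
  T6 waits on nothing -> runs at once and releases res-14 and res-13
  T5 waits on res-14 — all released -> runs and releases res-4


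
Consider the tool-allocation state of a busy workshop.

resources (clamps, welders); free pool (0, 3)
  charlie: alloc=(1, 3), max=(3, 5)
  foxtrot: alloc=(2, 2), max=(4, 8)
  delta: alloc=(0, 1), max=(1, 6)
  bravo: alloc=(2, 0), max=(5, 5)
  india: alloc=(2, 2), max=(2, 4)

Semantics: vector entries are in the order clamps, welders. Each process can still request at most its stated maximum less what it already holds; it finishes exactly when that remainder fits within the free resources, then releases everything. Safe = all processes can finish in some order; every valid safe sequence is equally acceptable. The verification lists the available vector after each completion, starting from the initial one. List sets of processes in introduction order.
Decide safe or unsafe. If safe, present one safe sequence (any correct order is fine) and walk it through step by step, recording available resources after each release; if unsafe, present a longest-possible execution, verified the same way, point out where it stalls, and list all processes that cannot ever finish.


SAFE. One safe sequence: india, delta, charlie, bravo, foxtrot.
Key observation: the first exact fit in this order is delta — it needs (1, 5) with (2, 5) free, meeting a requested resource to the last unit.
Check, step by step:
  pool = (0, 3)
  run india (needs (0, 2), free (0, 3)); after release of (2, 2) the pool is (2, 5)
  run delta (needs (1, 5), free (2, 5)); after release of (0, 1) the pool is (2, 6)
  run charlie (needs (2, 2), free (2, 6)); after release of (1, 3) the pool is (3, 9)
  run bravo (needs (3, 5), free (3, 9)); after release of (2, 0) the pool is (5, 9)
  run foxtrot (needs (2, 6), free (5, 9)); after release of (2, 2) the pool is (7, 11)


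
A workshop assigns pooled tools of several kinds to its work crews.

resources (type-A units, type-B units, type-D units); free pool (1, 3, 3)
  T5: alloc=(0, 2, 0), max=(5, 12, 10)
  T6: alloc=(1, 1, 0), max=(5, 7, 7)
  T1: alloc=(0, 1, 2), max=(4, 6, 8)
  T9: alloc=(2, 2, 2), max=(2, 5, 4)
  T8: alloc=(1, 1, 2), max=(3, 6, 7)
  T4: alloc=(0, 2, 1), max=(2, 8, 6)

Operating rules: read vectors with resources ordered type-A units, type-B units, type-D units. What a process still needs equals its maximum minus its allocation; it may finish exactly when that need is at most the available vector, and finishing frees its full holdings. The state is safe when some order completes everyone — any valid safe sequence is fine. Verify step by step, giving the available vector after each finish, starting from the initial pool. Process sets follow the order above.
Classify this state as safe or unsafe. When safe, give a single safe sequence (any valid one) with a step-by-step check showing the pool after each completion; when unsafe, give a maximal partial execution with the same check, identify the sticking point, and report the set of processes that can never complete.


SAFE, for example via the order T9, T8, T1, T6, T4, T5.
Key observation: reading the order forward, T9 is the first process whose need (0, 3, 2) meets the free pool (1, 3, 3) exactly on a resource it requests.
Step-by-step check:
  pool = (1, 3, 3)
  T9: need (0, 3, 2) fits (1, 3, 3); releases (2, 2, 2), pool now (3, 5, 5)
  T8: need (2, 5, 5) fits (3, 5, 5); releases (1, 1, 2), pool now (4, 6, 7)
  T1: need (4, 5, 6) fits (4, 6, 7); releases (0, 1, 2), pool now (4, 7, 9)
  T6: need (4, 6, 7) fits (4, 7, 9); releases (1, 1, 0), pool now (5, 8, 9)
  T4: need (2, 6, 5) fits (5, 8, 9); releases (0, 2, 1), pool now (5, 10, 10)
  T5: need (5, 10, 10) fits (5, 10, 10); releases (0, 2, 0), pool now (5, 12, 10)


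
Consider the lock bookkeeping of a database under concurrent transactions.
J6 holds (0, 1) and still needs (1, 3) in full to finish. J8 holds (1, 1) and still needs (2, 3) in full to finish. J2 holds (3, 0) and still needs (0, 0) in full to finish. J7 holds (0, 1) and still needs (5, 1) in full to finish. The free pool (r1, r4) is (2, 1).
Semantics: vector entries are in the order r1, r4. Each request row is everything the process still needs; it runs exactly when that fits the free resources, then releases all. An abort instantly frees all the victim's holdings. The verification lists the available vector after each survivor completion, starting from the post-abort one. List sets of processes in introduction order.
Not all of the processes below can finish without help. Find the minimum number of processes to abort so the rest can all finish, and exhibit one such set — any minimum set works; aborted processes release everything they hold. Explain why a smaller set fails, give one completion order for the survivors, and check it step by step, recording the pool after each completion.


Minimum abort set: J8.
Key observation: the returned (1, 1) from J8 is what brings J6 — unrunnable before, under any order — into play at step 3.
Minimality: the empty abort set fails — the state is deadlocked as it stands.
One survivor order: J2, J7, J6. Verifying each step (post-abort pool first):
  pool = (3, 2)
  J2: need (0, 0) fits (3, 2); releases (3, 0), pool now (6, 2)
  J7: need (5, 1) fits (6, 2); releases (0, 1), pool now (6, 3)
  J6: need (1, 3) fits (6, 3); releases (0, 1), pool now (6, 4)


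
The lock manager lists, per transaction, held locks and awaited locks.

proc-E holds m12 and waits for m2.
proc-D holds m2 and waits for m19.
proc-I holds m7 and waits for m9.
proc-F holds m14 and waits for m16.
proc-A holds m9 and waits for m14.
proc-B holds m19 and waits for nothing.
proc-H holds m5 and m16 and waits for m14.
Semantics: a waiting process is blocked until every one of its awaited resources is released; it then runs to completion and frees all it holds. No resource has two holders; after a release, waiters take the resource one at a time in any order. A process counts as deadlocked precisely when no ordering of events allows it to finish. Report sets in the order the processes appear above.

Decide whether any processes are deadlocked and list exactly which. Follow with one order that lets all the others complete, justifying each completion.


Deadlocked: proc-I, proc-F, proc-A and proc-H.
Key observation: the loop proc-F -> proc-H -> proc-F blocks itself forever; proc-I and proc-A wait into the deadlock from upstream.
The rest can finish in the order proc-B, proc-D, proc-E.
Walking it through:
  proc-B waits on nothing -> runs at once and releases m19
  run proc-D (all its waits — m19 — are resolved); releases m2
  run proc-E (all its waits — m2 — are resolved); releases m12
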